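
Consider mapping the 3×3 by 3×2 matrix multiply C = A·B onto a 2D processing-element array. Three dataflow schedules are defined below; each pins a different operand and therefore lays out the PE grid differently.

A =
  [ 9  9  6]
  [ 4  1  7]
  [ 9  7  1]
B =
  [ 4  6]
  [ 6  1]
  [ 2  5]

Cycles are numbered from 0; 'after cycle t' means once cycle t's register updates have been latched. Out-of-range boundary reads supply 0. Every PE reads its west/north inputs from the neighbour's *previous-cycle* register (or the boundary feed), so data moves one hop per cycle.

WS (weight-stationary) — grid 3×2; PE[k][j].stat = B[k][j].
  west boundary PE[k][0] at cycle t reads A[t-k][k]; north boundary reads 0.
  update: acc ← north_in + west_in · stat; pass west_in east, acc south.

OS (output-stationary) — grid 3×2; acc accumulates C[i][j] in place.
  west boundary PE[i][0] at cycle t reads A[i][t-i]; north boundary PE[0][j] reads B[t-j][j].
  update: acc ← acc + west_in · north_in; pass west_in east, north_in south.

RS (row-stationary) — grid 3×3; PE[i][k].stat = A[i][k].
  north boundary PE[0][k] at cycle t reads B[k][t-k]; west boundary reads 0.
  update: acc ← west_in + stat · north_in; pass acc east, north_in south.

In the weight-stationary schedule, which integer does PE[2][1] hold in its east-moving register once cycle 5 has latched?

WS on a 3×2 grid — tracing PE[2][1] and its feeders:
  t=0 PE[1][1]: acc=0 h=0 v=0
  t=0 PE[2][0]: acc=0 h=0 v=0
  t=0 PE[2][1]: acc=0 h=0 v=0
  t=1 PE[1][1]: acc=0 h=0 v=0
  t=1 PE[2][0]: acc=0 h=0 v=0
  t=1 PE[2][1]: acc=0 h=0 v=0
  t=2 PE[1][1]: acc=63 h=9 v=63
  t=2 PE[2][0]: acc=102 h=6 v=102
  t=2 PE[2][1]: acc=0 h=0 v=0
  t=3 PE[1][1]: acc=25 h=1 v=25
  t=3 PE[2][0]: acc=36 h=7 v=36
  t=3 PE[2][1]: acc=93 h=6 v=93
  t=4 PE[1][1]: acc=61 h=7 v=61
  t=4 PE[2][0]: acc=80 h=1 v=80
  t=4 PE[2][1]: acc=60 h=7 v=60
  t=5 PE[1][1]: acc=0 h=0 v=0
  t=5 PE[2][0]: acc=0 h=0 v=0
  t=5 PE[2][1]: acc=66 h=1 v=66

register = 1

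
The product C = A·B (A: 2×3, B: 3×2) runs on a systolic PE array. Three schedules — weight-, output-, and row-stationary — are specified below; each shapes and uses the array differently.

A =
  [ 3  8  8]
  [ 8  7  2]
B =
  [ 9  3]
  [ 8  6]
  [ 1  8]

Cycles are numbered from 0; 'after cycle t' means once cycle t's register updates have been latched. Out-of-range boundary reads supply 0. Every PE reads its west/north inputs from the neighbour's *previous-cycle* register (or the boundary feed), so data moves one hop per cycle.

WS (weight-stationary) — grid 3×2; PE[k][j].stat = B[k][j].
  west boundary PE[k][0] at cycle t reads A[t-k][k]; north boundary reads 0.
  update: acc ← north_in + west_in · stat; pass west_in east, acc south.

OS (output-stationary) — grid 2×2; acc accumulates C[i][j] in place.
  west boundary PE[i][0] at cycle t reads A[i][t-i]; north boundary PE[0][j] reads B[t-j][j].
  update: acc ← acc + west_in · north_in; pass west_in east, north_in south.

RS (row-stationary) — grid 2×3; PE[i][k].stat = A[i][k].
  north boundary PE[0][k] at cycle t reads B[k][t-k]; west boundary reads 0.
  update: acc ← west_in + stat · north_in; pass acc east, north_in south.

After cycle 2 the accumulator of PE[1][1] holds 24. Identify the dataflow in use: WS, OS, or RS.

Under WS (3×2), PE[1][1]:
  step 0 · PE1,1: acc=0; fwd→0 fwd↓0
  step 1 · PE1,1: acc=0; fwd→0 fwd↓0
  step 2 · PE1,1: acc=57; fwd→8 fwd↓57
Under OS (2×2), PE[1][1]:
  step 0 · PE1,1: acc=0; fwd→0 fwd↓0
  step 1 · PE1,1: acc=0; fwd→0 fwd↓0
  step 2 · PE1,1: acc=24; fwd→8 fwd↓3
Under RS (2×3), PE[1][1]:
  step 0 · PE1,1: acc=0; fwd→0 fwd↓0
  step 1 · PE1,1: acc=0; fwd→0 fwd↓0
  step 2 · PE1,1: acc=128; fwd→128 fwd↓8

dataflow = OS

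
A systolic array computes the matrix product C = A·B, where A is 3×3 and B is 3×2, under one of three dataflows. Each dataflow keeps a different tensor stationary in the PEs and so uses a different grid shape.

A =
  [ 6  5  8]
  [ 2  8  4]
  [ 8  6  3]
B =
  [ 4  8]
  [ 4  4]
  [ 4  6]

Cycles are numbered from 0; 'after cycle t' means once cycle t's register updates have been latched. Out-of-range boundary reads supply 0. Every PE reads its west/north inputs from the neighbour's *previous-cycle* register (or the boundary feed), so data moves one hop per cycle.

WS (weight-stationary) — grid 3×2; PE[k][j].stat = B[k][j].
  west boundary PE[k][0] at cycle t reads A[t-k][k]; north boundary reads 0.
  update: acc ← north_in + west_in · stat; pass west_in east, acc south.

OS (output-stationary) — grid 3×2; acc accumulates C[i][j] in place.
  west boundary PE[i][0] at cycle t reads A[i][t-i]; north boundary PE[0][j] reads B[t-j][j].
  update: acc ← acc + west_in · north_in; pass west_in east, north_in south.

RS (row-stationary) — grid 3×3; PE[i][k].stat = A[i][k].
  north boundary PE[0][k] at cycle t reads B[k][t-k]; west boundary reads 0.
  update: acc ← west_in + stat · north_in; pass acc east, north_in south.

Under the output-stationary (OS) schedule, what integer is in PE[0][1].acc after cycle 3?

OS 3×2: PE[0][1] cycle-by-cycle (with neighbour feeds):
  c0 r0c0: 24 / 6 / 4
  c0 r0c1: 0 / 0 / 0
  c1 r0c0: 44 / 5 / 4
  c1 r0c1: 48 / 6 / 8
  c2 r0c0: 76 / 8 / 4
  c2 r0c1: 68 / 5 / 4
  c3 r0c0: 76 / 0 / 0
  c3 r0c1: 116 / 8 / 6

PE[0][1].acc = 116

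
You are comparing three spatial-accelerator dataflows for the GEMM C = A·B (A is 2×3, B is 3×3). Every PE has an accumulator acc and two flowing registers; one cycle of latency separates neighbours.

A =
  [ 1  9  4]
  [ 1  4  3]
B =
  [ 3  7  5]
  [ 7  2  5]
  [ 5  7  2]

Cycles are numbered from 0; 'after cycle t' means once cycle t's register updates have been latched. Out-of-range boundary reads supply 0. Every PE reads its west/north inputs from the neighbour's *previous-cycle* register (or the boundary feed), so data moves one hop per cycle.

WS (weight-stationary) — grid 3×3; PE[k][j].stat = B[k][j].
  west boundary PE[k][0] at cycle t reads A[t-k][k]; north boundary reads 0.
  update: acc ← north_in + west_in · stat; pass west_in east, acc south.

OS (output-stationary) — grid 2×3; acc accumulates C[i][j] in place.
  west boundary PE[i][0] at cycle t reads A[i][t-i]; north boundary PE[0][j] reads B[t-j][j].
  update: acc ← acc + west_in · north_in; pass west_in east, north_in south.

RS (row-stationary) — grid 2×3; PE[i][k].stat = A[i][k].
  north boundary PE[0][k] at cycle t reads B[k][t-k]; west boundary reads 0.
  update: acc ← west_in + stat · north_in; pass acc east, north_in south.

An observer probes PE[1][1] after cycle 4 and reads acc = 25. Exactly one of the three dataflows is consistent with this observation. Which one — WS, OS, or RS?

Under WS (3×3), PE[1][1]:
  t=0 PE[1][1]: acc=0 h=0 v=0
  t=1 PE[1][1]: acc=0 h=0 v=0
  t=2 PE[1][1]: acc=25 h=9 v=25
  t=3 PE[1][1]: acc=15 h=4 v=15
  t=4 PE[1][1]: acc=0 h=0 v=0
Under OS (2×3), PE[1][1]:
  t=0 PE[1][1]: acc=0 h=0 v=0
  t=1 PE[1][1]: acc=0 h=0 v=0
  t=2 PE[1][1]: acc=7 h=1 v=7
  t=3 PE[1][1]: acc=15 h=4 v=2
  t=4 PE[1][1]: acc=36 h=3 v=7
Under RS (2×3), PE[1][1]:
  t=0 PE[1][1]: acc=0 h=0 v=0
  t=1 PE[1][1]: acc=0 h=0 v=0
  t=2 PE[1][1]: acc=31 h=31 v=7
  t=3 PE[1][1]: acc=15 h=15 v=2
  t=4 PE[1][1]: acc=25 h=25 v=5

dataflow = RS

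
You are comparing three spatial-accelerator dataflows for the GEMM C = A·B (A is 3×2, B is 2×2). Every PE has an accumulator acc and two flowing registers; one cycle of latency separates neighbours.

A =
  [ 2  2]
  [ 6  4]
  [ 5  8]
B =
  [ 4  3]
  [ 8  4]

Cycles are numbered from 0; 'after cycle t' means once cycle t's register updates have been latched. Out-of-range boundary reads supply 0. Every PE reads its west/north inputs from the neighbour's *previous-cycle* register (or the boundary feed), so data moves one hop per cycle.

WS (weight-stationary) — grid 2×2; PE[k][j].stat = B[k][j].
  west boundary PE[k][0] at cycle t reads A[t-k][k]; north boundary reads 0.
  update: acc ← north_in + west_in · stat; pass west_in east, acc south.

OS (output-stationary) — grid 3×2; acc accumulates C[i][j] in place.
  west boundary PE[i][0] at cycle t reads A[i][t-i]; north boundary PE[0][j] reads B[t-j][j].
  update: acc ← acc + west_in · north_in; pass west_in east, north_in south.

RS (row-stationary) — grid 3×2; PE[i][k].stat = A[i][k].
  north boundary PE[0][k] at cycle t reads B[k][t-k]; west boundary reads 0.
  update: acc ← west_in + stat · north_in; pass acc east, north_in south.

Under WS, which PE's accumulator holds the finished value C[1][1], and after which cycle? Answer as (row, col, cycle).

Under WS, C[1][1] lands at PE[1][1]:
  0: (1,1).acc=0  regs=<0,0>
  1: (1,1).acc=0  regs=<0,0>
  2: (1,1).acc=14  regs=<2,14>
  3: (1,1).acc=34  regs=<4,34>

(row, col, cycle) = (1, 1, 3)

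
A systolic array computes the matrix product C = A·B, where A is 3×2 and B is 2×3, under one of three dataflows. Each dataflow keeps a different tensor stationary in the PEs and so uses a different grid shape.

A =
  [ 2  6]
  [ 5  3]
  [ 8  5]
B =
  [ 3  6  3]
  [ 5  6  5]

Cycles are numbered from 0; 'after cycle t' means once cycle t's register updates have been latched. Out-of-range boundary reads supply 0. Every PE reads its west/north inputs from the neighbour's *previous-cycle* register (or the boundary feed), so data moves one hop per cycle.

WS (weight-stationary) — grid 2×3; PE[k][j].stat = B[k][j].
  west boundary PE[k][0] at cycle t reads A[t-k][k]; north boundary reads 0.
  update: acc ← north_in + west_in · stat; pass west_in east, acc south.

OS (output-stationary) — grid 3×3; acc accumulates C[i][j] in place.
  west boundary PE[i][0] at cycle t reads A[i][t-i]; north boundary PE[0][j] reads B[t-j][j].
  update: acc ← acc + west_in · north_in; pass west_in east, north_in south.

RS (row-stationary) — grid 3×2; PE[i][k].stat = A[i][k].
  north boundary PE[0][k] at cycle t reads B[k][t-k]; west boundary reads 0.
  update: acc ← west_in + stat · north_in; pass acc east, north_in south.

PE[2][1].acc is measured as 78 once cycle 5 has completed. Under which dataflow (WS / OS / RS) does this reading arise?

dataflow = OS

WS (2×3): PE[2][1] does not exist.
OS [3×3] PE[2][1] across cycles:
  [0] (2,1) acc=0 (h:0 v:0)
  [1] (2,1) acc=0 (h:0 v:0)
  [2] (2,1) acc=0 (h:0 v:0)
  [3] (2,1) acc=48 (h:8 v:6)
  [4] (2,1) acc=78 (h:5 v:6)
  [5] (2,1) acc=78 (h:0 v:0)
RS [3×2] PE[2][1] across cycles:
  [0] (2,1) acc=0 (h:0 v:0)
  [1] (2,1) acc=0 (h:0 v:0)
  [2] (2,1) acc=0 (h:0 v:0)
  [3] (2,1) acc=49 (h:49 v:5)
  [4] (2,1) acc=78 (h:78 v:6)
  [5] (2,1) acc=49 (h:49 v:5)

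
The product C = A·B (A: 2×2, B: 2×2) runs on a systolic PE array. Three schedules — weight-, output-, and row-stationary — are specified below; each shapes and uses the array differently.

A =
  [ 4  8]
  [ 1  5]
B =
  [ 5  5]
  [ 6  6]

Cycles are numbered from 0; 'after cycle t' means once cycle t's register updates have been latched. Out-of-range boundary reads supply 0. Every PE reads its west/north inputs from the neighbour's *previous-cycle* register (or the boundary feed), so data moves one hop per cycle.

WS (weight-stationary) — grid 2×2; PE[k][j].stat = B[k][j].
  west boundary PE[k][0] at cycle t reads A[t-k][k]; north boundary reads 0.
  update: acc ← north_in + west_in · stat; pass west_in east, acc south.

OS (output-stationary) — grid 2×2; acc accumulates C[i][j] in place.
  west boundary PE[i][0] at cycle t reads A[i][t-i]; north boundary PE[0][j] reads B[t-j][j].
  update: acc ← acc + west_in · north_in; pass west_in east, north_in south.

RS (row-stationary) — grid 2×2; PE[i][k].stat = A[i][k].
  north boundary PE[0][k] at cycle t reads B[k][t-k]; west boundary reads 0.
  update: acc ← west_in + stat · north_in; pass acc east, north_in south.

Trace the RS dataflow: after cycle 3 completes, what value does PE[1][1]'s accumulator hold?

PE[1][1].acc = 35

RS (2×2). Following PE[1][1] plus its west/north inputs:
  t=0 PE[0][1]: acc=0 h=0 v=0
  t=0 PE[1][0]: acc=0 h=0 v=0
  t=0 PE[1][1]: acc=0 h=0 v=0
  t=1 PE[0][1]: acc=68 h=68 v=6
  t=1 PE[1][0]: acc=5 h=5 v=5
  t=1 PE[1][1]: acc=0 h=0 v=0
  t=2 PE[0][1]: acc=68 h=68 v=6
  t=2 PE[1][0]: acc=5 h=5 v=5
  t=2 PE[1][1]: acc=35 h=35 v=6
  t=3 PE[0][1]: acc=0 h=0 v=0
  t=3 PE[1][0]: acc=0 h=0 v=0
  t=3 PE[1][1]: acc=35 h=35 v=6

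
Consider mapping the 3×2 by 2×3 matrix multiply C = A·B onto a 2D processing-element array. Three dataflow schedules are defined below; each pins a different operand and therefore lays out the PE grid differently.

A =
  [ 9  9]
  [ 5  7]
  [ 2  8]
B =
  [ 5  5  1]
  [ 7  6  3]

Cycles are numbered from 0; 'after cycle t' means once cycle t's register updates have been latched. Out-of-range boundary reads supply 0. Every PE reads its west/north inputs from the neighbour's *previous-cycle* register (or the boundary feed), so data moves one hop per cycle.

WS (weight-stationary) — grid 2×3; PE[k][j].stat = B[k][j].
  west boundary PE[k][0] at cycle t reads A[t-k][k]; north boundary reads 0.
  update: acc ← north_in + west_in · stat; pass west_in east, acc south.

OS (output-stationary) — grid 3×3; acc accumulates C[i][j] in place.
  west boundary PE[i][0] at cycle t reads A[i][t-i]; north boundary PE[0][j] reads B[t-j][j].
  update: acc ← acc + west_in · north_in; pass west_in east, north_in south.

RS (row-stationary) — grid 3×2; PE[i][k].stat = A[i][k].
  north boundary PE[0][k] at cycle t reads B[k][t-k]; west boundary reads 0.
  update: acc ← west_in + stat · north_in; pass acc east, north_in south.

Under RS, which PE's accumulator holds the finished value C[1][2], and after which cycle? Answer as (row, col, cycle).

Under RS, C[1][2] lands at PE[1][1]:
  after 0 — PE[1][1] acc=0, pass-E 0, pass-S 0
  after 1 — PE[1][1] acc=0, pass-E 0, pass-S 0
  after 2 — PE[1][1] acc=74, pass-E 74, pass-S 7
  after 3 — PE[1][1] acc=67, pass-E 67, pass-S 6
  after 4 — PE[1][1] acc=26, pass-E 26, pass-S 3

(row, col, cycle) = (1, 1, 4)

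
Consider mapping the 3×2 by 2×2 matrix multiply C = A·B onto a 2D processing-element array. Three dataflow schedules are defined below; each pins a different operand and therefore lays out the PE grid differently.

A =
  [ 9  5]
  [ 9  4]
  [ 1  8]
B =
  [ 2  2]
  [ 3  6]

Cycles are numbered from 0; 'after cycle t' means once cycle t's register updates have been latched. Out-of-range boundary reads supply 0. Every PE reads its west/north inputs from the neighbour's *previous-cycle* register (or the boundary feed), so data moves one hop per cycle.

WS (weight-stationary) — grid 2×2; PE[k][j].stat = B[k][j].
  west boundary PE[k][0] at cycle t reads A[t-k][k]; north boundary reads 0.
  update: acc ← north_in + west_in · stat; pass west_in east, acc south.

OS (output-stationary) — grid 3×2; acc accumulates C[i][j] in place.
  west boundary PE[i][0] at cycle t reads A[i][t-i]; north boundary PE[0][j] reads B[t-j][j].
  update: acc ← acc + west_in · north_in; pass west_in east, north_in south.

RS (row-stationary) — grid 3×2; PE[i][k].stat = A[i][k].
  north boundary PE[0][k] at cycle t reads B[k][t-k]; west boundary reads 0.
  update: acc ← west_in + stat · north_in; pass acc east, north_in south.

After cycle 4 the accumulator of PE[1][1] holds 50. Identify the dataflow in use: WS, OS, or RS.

— WS: 2×2; PE[1][1] trace:
  @0  [1,1]  acc 0  |  →0  ↓0
  @1  [1,1]  acc 0  |  →0  ↓0
  @2  [1,1]  acc 48  |  →5  ↓48
  @3  [1,1]  acc 42  |  →4  ↓42
  @4  [1,1]  acc 50  |  →8  ↓50
— OS: 3×2; PE[1][1] trace:
  @0  [1,1]  acc 0  |  →0  ↓0
  @1  [1,1]  acc 0  |  →0  ↓0
  @2  [1,1]  acc 18  |  →9  ↓2
  @3  [1,1]  acc 42  |  →4  ↓6
  @4  [1,1]  acc 42  |  →0  ↓0
— RS: 3×2; PE[1][1] trace:
  @0  [1,1]  acc 0  |  →0  ↓0
  @1  [1,1]  acc 0  |  →0  ↓0
  @2  [1,1]  acc 30  |  →30  ↓3
  @3  [1,1]  acc 42  |  →42  ↓6
  @4  [1,1]  acc 0  |  →0  ↓0

dataflow = WS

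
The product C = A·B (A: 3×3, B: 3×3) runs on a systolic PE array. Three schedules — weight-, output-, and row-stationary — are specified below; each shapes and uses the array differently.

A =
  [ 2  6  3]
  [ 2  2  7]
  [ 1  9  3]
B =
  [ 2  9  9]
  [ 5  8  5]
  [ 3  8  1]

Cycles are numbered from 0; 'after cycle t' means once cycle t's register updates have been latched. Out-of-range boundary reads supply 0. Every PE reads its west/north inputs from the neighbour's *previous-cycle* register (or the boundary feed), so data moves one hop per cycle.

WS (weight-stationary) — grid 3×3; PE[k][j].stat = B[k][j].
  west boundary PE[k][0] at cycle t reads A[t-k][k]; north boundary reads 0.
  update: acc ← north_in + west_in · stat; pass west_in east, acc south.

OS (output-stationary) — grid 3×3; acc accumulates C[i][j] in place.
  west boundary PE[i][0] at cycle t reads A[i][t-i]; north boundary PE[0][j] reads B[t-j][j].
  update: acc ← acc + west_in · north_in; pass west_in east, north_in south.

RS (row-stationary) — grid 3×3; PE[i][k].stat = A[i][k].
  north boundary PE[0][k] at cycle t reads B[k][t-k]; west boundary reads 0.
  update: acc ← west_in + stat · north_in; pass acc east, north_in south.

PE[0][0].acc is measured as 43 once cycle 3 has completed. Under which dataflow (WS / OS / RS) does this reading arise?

dataflow = OS

WS (3×3 grid), PE[0][0]:
  cycle 0: PE[0][0] → acc 4, east 2, south 4
  cycle 1: PE[0][0] → acc 4, east 2, south 4
  cycle 2: PE[0][0] → acc 2, east 1, south 2
  cycle 3: PE[0][0] → acc 0, east 0, south 0
OS (3×3 grid), PE[0][0]:
  cycle 0: PE[0][0] → acc 4, east 2, south 2
  cycle 1: PE[0][0] → acc 34, east 6, south 5
  cycle 2: PE[0][0] → acc 43, east 3, south 3
  cycle 3: PE[0][0] → acc 43, east 0, south 0
RS (3×3 grid), PE[0][0]:
  cycle 0: PE[0][0] → acc 4, east 4, south 2
  cycle 1: PE[0][0] → acc 18, east 18, south 9
  cycle 2: PE[0][0] → acc 18, east 18, south 9
  cycle 3: PE[0][0] → acc 0, east 0, south 0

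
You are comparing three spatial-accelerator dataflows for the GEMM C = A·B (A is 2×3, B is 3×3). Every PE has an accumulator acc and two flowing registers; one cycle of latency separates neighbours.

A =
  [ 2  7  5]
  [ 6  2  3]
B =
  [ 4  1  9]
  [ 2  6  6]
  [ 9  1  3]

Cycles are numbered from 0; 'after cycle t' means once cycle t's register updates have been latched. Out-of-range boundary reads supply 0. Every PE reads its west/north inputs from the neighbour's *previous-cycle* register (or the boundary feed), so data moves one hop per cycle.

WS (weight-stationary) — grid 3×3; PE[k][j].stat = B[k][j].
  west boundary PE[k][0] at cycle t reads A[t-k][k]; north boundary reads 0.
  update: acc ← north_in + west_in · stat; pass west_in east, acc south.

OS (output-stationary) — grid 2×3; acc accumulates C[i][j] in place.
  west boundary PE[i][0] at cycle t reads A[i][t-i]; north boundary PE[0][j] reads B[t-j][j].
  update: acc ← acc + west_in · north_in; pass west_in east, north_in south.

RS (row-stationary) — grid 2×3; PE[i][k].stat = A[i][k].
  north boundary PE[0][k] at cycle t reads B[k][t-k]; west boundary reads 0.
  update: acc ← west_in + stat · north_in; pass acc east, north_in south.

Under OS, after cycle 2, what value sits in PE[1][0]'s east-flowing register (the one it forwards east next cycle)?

OS (2×3). Following PE[1][0] plus its west/north inputs:
  c0 r0c0: 8 / 2 / 4
  c0 r1c0: 0 / 0 / 0
  c1 r0c0: 22 / 7 / 2
  c1 r1c0: 24 / 6 / 4
  c2 r0c0: 67 / 5 / 9
  c2 r1c0: 28 / 2 / 2

register = 2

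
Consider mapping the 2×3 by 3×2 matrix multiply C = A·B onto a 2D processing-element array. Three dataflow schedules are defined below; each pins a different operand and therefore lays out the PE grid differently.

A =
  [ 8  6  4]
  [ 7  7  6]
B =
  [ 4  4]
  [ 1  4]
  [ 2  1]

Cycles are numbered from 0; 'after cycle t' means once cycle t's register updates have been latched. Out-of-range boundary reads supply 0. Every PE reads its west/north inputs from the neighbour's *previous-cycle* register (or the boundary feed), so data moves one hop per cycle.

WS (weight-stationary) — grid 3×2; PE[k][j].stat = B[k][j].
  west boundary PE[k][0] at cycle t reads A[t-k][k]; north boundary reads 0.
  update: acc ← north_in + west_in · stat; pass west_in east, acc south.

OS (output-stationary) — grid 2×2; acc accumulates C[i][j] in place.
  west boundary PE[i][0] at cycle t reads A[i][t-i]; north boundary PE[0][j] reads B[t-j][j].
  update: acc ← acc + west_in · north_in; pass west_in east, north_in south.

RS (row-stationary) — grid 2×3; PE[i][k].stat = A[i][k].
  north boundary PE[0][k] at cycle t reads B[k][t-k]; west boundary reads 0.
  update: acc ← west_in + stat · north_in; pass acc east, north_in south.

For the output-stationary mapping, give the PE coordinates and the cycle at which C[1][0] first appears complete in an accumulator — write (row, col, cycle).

(row, col, cycle) = (1, 0, 3)

OS — PE[1][0] is where C[1][0] collects:
  0: (1,0).acc=0  regs=<0,0>
  1: (1,0).acc=28  regs=<7,4>
  2: (1,0).acc=35  regs=<7,1>
  3: (1,0).acc=47  regs=<6,2>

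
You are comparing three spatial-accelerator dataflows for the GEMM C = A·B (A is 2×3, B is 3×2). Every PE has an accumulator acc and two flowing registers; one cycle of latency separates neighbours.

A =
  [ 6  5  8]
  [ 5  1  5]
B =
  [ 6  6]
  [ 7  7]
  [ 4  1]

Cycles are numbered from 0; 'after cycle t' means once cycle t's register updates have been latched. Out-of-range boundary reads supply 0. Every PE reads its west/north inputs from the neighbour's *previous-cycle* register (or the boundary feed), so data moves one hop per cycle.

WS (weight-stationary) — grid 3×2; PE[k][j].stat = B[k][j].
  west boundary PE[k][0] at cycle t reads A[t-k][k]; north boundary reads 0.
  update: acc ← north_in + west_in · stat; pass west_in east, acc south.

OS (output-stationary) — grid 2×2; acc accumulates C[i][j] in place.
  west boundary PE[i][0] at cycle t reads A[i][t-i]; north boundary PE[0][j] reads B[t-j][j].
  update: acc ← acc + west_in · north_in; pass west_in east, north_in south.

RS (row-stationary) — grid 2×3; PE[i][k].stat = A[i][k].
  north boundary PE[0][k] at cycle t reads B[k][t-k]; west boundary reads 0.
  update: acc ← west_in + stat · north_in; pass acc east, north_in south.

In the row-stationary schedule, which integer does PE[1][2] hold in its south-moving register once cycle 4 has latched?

register = 1

RS on a 2×3 grid — tracing PE[1][2] and its feeders:
  t=0 PE[0][2]: acc=0 h=0 v=0
  t=0 PE[1][1]: acc=0 h=0 v=0
  t=0 PE[1][2]: acc=0 h=0 v=0
  t=1 PE[0][2]: acc=0 h=0 v=0
  t=1 PE[1][1]: acc=0 h=0 v=0
  t=1 PE[1][2]: acc=0 h=0 v=0
  t=2 PE[0][2]: acc=103 h=103 v=4
  t=2 PE[1][1]: acc=37 h=37 v=7
  t=2 PE[1][2]: acc=0 h=0 v=0
  t=3 PE[0][2]: acc=79 h=79 v=1
  t=3 PE[1][1]: acc=37 h=37 v=7
  t=3 PE[1][2]: acc=57 h=57 v=4
  t=4 PE[0][2]: acc=0 h=0 v=0
  t=4 PE[1][1]: acc=0 h=0 v=0
  t=4 PE[1][2]: acc=42 h=42 v=1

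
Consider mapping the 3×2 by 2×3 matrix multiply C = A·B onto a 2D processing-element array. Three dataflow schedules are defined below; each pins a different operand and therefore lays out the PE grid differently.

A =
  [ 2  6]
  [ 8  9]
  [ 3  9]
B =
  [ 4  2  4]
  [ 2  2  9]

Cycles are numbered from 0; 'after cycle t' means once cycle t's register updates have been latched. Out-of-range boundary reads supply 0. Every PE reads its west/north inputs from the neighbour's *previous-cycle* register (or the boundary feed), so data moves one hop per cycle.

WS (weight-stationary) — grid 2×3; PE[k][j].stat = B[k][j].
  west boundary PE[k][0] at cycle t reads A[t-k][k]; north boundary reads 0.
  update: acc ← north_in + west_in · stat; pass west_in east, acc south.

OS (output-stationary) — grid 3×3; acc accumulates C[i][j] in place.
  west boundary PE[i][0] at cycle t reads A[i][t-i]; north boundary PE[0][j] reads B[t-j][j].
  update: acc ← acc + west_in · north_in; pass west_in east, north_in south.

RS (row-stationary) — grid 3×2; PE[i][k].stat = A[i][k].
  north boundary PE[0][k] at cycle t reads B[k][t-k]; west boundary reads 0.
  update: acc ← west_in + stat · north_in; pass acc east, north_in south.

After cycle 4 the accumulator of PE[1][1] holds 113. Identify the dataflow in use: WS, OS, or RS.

— WS: 2×3; PE[1][1] trace:
  0: (1,1).acc=0  regs=<0,0>
  1: (1,1).acc=0  regs=<0,0>
  2: (1,1).acc=16  regs=<6,16>
  3: (1,1).acc=34  regs=<9,34>
  4: (1,1).acc=24  regs=<9,24>
— OS: 3×3; PE[1][1] trace:
  0: (1,1).acc=0  regs=<0,0>
  1: (1,1).acc=0  regs=<0,0>
  2: (1,1).acc=16  regs=<8,2>
  3: (1,1).acc=34  regs=<9,2>
  4: (1,1).acc=34  regs=<0,0>
— RS: 3×2; PE[1][1] trace:
  0: (1,1).acc=0  regs=<0,0>
  1: (1,1).acc=0  regs=<0,0>
  2: (1,1).acc=50  regs=<50,2>
  3: (1,1).acc=34  regs=<34,2>
  4: (1,1).acc=113  regs=<113,9>

dataflow = RS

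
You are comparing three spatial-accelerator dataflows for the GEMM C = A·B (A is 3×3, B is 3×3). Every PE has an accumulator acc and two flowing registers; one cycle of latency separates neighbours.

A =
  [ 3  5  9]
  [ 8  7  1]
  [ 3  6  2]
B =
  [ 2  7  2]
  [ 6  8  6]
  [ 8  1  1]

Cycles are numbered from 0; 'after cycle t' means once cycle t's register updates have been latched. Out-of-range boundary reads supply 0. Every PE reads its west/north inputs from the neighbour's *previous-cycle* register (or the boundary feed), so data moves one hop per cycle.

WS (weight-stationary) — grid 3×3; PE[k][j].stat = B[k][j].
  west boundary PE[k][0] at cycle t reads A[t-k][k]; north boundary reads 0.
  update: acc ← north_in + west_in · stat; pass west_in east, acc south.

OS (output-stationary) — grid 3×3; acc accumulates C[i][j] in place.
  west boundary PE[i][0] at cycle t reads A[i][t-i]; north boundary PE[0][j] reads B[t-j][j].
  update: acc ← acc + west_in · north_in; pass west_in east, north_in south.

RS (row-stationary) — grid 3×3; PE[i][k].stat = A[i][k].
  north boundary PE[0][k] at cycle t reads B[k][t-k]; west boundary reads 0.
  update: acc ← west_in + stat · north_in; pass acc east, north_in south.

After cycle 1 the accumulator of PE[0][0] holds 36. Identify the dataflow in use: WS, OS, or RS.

dataflow = OS

Under WS (3×3), PE[0][0]:
  t=0 PE[0][0]: acc=6 h=3 v=6
  t=1 PE[0][0]: acc=16 h=8 v=16
Under OS (3×3), PE[0][0]:
  t=0 PE[0][0]: acc=6 h=3 v=2
  t=1 PE[0][0]: acc=36 h=5 v=6
Under RS (3×3), PE[0][0]:
  t=0 PE[0][0]: acc=6 h=6 v=2
  t=1 PE[0][0]: acc=21 h=21 v=7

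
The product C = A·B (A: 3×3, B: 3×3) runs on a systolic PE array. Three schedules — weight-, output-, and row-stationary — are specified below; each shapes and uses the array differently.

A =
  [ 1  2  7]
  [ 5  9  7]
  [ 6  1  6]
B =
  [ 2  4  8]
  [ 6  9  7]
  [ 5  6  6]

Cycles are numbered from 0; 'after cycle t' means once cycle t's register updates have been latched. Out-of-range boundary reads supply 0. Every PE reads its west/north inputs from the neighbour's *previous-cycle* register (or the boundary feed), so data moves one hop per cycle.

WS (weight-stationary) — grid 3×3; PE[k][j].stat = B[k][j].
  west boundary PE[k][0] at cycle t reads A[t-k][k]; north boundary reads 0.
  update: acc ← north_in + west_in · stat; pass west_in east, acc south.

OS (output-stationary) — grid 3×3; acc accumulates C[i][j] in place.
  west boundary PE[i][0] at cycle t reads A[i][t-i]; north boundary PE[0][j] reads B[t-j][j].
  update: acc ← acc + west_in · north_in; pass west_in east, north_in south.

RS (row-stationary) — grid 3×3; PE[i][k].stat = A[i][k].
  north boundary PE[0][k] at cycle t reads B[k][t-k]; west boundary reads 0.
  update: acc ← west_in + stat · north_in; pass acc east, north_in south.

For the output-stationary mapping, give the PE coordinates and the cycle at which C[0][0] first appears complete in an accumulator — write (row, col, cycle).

(row, col, cycle) = (0, 0, 2)

OS: C[0][0] accumulates in PE[0][0]:
  cycle 0: PE[0][0] → acc 2, east 1, south 2
  cycle 1: PE[0][0] → acc 14, east 2, south 6
  cycle 2: PE[0][0] → acc 49, east 7, south 5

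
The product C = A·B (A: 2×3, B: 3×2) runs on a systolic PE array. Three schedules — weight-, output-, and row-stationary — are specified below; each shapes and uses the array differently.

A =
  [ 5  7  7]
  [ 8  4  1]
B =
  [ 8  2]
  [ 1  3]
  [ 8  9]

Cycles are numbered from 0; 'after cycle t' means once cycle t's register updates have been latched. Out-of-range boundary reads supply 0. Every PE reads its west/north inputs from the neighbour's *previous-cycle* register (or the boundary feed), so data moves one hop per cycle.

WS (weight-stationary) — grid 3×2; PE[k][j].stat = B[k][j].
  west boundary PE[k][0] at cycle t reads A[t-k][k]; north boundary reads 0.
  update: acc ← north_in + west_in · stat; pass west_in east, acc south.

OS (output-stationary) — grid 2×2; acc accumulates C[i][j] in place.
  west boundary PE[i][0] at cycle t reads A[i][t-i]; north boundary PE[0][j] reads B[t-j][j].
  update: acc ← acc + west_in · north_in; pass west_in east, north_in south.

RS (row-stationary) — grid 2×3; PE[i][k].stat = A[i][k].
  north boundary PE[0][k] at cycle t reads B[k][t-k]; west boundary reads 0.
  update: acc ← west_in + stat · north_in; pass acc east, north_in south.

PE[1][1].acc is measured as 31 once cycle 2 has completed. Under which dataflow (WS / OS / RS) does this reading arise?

WS [3×2] PE[1][1] across cycles:
  t=0 PE[1][1]: acc=0 h=0 v=0
  t=1 PE[1][1]: acc=0 h=0 v=0
  t=2 PE[1][1]: acc=31 h=7 v=31
OS [2×2] PE[1][1] across cycles:
  t=0 PE[1][1]: acc=0 h=0 v=0
  t=1 PE[1][1]: acc=0 h=0 v=0
  t=2 PE[1][1]: acc=16 h=8 v=2
RS [2×3] PE[1][1] across cycles:
  t=0 PE[1][1]: acc=0 h=0 v=0
  t=1 PE[1][1]: acc=0 h=0 v=0
  t=2 PE[1][1]: acc=68 h=68 v=1

dataflow = WS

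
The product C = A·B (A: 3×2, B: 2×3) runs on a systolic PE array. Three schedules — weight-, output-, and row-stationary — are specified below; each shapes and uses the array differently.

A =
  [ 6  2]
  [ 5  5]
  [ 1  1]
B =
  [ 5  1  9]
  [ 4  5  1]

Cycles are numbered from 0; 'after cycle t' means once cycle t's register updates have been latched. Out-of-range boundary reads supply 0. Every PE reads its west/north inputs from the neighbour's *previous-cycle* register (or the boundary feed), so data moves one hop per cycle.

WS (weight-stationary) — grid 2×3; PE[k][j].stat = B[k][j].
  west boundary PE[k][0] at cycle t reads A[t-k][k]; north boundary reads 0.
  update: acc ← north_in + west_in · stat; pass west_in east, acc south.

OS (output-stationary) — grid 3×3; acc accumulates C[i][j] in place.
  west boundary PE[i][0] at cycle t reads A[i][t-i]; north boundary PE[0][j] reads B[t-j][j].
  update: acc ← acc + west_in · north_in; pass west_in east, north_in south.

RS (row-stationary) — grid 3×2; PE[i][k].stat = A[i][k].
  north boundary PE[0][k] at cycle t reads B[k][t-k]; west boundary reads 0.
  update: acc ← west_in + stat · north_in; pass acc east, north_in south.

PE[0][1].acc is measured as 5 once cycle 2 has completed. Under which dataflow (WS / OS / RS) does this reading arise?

dataflow = WS

WS (2×3 grid), PE[0][1]:
  t=0 PE[0][1]: acc=0 h=0 v=0
  t=1 PE[0][1]: acc=6 h=6 v=6
  t=2 PE[0][1]: acc=5 h=5 v=5
OS (3×3 grid), PE[0][1]:
  t=0 PE[0][1]: acc=0 h=0 v=0
  t=1 PE[0][1]: acc=6 h=6 v=1
  t=2 PE[0][1]: acc=16 h=2 v=5
RS (3×2 grid), PE[0][1]:
  t=0 PE[0][1]: acc=0 h=0 v=0
  t=1 PE[0][1]: acc=38 h=38 v=4
  t=2 PE[0][1]: acc=16 h=16 v=5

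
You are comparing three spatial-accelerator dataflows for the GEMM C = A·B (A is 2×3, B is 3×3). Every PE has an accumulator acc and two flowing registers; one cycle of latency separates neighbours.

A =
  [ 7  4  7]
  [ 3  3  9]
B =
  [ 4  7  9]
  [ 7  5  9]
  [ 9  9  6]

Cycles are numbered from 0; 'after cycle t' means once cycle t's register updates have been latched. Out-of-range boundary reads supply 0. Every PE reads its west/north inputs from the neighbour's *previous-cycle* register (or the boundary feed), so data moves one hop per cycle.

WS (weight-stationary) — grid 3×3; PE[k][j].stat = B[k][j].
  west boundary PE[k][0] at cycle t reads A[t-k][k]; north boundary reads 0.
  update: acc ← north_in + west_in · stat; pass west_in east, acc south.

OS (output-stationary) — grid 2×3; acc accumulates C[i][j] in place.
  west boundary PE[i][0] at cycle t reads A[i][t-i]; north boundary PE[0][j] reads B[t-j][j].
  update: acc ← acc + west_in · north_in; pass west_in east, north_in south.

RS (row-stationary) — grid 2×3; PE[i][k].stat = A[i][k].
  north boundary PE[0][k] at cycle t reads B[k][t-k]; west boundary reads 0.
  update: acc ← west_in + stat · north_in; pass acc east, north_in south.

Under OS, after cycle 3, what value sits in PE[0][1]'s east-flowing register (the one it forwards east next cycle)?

OS 2×3: PE[0][1] cycle-by-cycle (with neighbour feeds):
  step 0 · PE0,0: acc=28; fwd→7 fwd↓4
  step 0 · PE0,1: acc=0; fwd→0 fwd↓0
  step 1 · PE0,0: acc=56; fwd→4 fwd↓7
  step 1 · PE0,1: acc=49; fwd→7 fwd↓7
  step 2 · PE0,0: acc=119; fwd→7 fwd↓9
  step 2 · PE0,1: acc=69; fwd→4 fwd↓5
  step 3 · PE0,0: acc=119; fwd→0 fwd↓0
  step 3 · PE0,1: acc=132; fwd→7 fwd↓9

register = 7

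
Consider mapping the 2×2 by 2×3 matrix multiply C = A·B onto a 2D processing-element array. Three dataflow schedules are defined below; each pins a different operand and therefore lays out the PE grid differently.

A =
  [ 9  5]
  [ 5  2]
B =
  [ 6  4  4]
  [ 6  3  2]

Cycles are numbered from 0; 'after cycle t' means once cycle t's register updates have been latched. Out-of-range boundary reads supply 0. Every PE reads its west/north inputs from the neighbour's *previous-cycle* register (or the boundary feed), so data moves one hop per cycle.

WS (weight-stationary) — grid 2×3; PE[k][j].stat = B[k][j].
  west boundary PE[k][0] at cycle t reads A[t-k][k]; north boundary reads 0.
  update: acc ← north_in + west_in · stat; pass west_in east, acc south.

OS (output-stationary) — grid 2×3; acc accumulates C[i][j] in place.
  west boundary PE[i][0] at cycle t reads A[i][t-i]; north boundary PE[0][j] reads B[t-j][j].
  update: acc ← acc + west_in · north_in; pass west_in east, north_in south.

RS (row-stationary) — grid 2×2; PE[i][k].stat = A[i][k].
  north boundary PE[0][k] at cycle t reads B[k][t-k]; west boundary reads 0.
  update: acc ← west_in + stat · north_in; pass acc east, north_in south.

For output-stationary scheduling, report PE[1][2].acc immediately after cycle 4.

PE[1][2].acc = 24

OS 2×3: PE[1][2] cycle-by-cycle (with neighbour feeds):
  t=0 PE[0][2]: acc=0 h=0 v=0
  t=0 PE[1][1]: acc=0 h=0 v=0
  t=0 PE[1][2]: acc=0 h=0 v=0
  t=1 PE[0][2]: acc=0 h=0 v=0
  t=1 PE[1][1]: acc=0 h=0 v=0
  t=1 PE[1][2]: acc=0 h=0 v=0
  t=2 PE[0][2]: acc=36 h=9 v=4
  t=2 PE[1][1]: acc=20 h=5 v=4
  t=2 PE[1][2]: acc=0 h=0 v=0
  t=3 PE[0][2]: acc=46 h=5 v=2
  t=3 PE[1][1]: acc=26 h=2 v=3
  t=3 PE[1][2]: acc=20 h=5 v=4
  t=4 PE[0][2]: acc=46 h=0 v=0
  t=4 PE[1][1]: acc=26 h=0 v=0
  t=4 PE[1][2]: acc=24 h=2 v=2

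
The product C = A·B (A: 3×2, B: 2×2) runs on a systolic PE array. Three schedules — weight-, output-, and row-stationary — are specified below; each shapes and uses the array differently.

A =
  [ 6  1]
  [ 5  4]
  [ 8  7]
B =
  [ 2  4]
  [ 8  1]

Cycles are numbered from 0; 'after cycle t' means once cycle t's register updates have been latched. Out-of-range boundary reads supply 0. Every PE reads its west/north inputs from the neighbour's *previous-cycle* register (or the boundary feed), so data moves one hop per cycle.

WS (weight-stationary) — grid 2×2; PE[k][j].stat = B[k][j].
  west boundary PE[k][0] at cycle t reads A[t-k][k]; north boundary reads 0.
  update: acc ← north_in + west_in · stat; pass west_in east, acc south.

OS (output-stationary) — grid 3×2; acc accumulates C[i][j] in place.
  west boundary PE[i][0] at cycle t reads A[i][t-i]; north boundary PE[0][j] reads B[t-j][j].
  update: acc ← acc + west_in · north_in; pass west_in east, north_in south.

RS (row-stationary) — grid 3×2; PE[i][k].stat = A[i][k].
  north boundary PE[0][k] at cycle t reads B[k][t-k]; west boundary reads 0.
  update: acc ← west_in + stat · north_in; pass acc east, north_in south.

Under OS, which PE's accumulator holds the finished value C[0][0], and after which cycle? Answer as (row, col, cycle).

OS — PE[0][0] is where C[0][0] collects:
  @0  [0,0]  acc 12  |  →6  ↓2
  @1  [0,0]  acc 20  |  →1  ↓8

(row, col, cycle) = (0, 0, 1)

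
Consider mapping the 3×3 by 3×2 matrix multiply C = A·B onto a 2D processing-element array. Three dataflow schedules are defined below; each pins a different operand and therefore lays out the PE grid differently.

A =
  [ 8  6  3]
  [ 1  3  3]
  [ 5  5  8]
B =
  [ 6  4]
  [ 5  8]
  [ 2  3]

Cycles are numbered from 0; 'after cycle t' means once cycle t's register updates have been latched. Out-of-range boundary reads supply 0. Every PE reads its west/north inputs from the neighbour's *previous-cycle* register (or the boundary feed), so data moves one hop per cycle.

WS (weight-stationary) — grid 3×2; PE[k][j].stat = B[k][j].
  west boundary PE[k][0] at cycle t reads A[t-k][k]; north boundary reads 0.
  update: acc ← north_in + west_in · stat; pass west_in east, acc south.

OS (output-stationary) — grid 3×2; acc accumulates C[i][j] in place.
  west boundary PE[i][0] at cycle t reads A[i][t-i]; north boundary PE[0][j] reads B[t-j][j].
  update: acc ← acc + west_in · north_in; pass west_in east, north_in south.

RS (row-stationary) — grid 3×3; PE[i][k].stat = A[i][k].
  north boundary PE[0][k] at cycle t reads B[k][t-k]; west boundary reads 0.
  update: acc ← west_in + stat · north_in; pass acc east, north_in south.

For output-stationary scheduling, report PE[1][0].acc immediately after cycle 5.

PE[1][0].acc = 27

Tracing OS — 3×2 array, target PE[1][0]:
  step 0 · PE0,0: acc=48; fwd→8 fwd↓6
  step 0 · PE1,0: acc=0; fwd→0 fwd↓0
  step 1 · PE0,0: acc=78; fwd→6 fwd↓5
  step 1 · PE1,0: acc=6; fwd→1 fwd↓6
  step 2 · PE0,0: acc=84; fwd→3 fwd↓2
  step 2 · PE1,0: acc=21; fwd→3 fwd↓5
  step 3 · PE0,0: acc=84; fwd→0 fwd↓0
  step 3 · PE1,0: acc=27; fwd→3 fwd↓2
  step 4 · PE0,0: acc=84; fwd→0 fwd↓0
  step 4 · PE1,0: acc=27; fwd→0 fwd↓0
  step 5 · PE0,0: acc=84; fwd→0 fwd↓0
  step 5 · PE1,0: acc=27; fwd→0 fwd↓0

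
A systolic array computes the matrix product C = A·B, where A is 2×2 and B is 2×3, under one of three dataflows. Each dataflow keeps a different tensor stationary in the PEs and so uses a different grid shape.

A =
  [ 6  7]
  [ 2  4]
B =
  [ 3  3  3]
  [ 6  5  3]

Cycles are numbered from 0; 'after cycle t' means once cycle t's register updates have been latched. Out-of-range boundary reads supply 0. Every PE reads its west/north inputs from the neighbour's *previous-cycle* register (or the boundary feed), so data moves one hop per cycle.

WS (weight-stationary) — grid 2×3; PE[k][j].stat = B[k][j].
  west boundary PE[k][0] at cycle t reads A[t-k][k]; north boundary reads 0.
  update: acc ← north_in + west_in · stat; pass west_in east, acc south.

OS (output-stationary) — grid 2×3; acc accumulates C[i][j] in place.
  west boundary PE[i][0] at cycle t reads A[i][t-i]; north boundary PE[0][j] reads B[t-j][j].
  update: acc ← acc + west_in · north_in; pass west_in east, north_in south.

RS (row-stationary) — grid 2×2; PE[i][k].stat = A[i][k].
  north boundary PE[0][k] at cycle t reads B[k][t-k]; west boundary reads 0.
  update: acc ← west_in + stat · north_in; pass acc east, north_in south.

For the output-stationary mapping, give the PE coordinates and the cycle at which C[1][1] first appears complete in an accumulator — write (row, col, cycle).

OS: C[1][1] accumulates in PE[1][1]:
  [0] (1,1) acc=0 (h:0 v:0)
  [1] (1,1) acc=0 (h:0 v:0)
  [2] (1,1) acc=6 (h:2 v:3)
  [3] (1,1) acc=26 (h:4 v:5)

(row, col, cycle) = (1, 1, 3)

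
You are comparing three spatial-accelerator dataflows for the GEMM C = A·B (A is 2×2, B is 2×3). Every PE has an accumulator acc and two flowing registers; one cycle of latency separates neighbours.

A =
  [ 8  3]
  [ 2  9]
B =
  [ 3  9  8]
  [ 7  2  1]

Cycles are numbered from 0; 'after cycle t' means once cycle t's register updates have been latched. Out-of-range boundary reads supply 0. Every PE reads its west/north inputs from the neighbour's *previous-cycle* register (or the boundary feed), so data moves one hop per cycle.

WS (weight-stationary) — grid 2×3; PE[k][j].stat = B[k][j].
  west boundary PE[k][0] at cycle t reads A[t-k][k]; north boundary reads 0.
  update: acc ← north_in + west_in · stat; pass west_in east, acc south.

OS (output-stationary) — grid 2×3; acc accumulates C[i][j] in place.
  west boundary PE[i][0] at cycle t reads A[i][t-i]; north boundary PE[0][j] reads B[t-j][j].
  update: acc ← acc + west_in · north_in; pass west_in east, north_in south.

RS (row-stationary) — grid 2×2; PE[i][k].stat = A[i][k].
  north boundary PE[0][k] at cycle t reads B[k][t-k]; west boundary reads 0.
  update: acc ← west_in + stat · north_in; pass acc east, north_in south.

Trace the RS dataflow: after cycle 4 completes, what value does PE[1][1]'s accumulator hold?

RS (2×2). Following PE[1][1] plus its west/north inputs:
  t=0 PE[0][1]: acc=0 h=0 v=0
  t=0 PE[1][0]: acc=0 h=0 v=0
  t=0 PE[1][1]: acc=0 h=0 v=0
  t=1 PE[0][1]: acc=45 h=45 v=7
  t=1 PE[1][0]: acc=6 h=6 v=3
  t=1 PE[1][1]: acc=0 h=0 v=0
  t=2 PE[0][1]: acc=78 h=78 v=2
  t=2 PE[1][0]: acc=18 h=18 v=9
  t=2 PE[1][1]: acc=69 h=69 v=7
  t=3 PE[0][1]: acc=67 h=67 v=1
  t=3 PE[1][0]: acc=16 h=16 v=8
  t=3 PE[1][1]: acc=36 h=36 v=2
  t=4 PE[0][1]: acc=0 h=0 v=0
  t=4 PE[1][0]: acc=0 h=0 v=0
  t=4 PE[1][1]: acc=25 h=25 v=1

PE[1][1].acc = 25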